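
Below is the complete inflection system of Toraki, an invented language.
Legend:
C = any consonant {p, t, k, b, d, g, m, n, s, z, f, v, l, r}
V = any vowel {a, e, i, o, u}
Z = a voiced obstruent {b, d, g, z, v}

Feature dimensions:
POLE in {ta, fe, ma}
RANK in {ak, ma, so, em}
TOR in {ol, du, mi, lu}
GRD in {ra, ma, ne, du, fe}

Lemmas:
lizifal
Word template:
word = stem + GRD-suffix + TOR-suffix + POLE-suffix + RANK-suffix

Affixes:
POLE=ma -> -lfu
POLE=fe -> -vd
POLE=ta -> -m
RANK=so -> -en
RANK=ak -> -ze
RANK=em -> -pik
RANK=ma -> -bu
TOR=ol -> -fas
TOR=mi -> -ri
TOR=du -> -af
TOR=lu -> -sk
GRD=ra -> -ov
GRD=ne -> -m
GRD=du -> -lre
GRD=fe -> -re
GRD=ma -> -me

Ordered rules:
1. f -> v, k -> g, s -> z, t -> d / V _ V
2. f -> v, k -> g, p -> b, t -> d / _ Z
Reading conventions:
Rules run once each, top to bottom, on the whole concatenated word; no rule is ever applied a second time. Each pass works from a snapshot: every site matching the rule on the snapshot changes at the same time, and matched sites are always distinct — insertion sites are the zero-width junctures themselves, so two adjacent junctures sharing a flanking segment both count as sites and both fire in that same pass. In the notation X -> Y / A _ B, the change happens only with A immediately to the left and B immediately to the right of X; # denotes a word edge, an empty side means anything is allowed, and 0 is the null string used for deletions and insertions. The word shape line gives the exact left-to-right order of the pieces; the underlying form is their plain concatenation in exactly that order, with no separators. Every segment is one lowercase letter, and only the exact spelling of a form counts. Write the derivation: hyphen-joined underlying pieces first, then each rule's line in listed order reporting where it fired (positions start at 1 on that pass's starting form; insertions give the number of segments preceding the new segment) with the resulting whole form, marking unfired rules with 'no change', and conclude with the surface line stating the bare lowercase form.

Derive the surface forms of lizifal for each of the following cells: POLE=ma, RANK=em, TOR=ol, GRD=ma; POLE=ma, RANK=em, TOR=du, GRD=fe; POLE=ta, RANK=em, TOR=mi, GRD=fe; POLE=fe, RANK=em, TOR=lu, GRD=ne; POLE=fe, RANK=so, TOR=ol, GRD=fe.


cell POLE=ma, RANK=em, TOR=ol, GRD=ma:
underlying: lizifal-me-fas-lfu-pik
1. f -> v, k -> g, s -> z, t -> d / V _ V: fires at position(s) 5, 10: lizivalmevaslfupik
2. f -> v, k -> g, p -> b, t -> d / _ Z: no change
surface: lizivalmevaslfupik

cell POLE=ma, RANK=em, TOR=du, GRD=fe:
underlying: lizifal-re-af-lfu-pik
1. f -> v, k -> g, s -> z, t -> d / V _ V: fires at position(s) 5: lizivalreaflfupik
2. f -> v, k -> g, p -> b, t -> d / _ Z: no change
surface: lizivalreaflfupik

cell POLE=ta, RANK=em, TOR=mi, GRD=fe:
underlying: lizifal-re-ri-m-pik
1. f -> v, k -> g, s -> z, t -> d / V _ V: fires at position(s) 5: lizivalrerimpik
2. f -> v, k -> g, p -> b, t -> d / _ Z: no change
surface: lizivalrerimpik

cell POLE=fe, RANK=em, TOR=lu, GRD=ne:
underlying: lizifal-m-sk-vd-pik
1. f -> v, k -> g, s -> z, t -> d / V _ V: fires at position(s) 5: lizivalmskvdpik
2. f -> v, k -> g, p -> b, t -> d / _ Z: fires at position(s) 10: lizivalmsgvdpik
surface: lizivalmsgvdpik

cell POLE=fe, RANK=so, TOR=ol, GRD=fe:
underlying: lizifal-re-fas-vd-en
1. f -> v, k -> g, s -> z, t -> d / V _ V: fires at position(s) 5, 10: lizivalrevasvden
2. f -> v, k -> g, p -> b, t -> d / _ Z: no change
surface: lizivalrevasvden


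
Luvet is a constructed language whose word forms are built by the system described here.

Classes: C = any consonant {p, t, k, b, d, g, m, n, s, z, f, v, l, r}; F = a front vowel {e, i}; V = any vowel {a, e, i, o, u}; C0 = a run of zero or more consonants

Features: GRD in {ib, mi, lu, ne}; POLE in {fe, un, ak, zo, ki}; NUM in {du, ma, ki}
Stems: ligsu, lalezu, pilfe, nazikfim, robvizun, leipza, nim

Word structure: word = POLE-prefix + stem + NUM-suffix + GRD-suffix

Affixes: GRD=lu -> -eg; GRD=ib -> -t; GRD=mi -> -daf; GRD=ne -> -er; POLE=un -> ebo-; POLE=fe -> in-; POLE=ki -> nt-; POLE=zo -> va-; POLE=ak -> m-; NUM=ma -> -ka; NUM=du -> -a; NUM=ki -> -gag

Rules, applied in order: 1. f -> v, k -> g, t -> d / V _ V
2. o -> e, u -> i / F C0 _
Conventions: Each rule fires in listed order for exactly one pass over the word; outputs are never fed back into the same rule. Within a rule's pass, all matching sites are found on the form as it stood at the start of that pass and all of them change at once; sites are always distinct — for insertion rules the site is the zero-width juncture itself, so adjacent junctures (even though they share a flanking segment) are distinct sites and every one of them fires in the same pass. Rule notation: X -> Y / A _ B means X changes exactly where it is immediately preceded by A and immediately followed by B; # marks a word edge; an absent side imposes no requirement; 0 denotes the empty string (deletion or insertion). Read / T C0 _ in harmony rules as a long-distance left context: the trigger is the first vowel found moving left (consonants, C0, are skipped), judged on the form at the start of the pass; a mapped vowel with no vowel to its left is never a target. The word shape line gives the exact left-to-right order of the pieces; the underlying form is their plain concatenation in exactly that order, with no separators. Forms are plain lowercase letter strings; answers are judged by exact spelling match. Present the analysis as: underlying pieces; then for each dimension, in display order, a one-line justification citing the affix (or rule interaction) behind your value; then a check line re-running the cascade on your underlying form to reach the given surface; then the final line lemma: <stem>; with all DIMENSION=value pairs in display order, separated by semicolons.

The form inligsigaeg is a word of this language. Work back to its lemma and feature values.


underlying: in-ligsu-ka-eg
GRD=lu - signalled by the affix -eg
POLE=fe - signalled by the affix in-
NUM=ma - signalled by the affix -ka
check: inligsukaeg -> inligsugaeg -> inligsigaeg
lemma: ligsu; GRD=lu; POLE=fe; NUM=ma


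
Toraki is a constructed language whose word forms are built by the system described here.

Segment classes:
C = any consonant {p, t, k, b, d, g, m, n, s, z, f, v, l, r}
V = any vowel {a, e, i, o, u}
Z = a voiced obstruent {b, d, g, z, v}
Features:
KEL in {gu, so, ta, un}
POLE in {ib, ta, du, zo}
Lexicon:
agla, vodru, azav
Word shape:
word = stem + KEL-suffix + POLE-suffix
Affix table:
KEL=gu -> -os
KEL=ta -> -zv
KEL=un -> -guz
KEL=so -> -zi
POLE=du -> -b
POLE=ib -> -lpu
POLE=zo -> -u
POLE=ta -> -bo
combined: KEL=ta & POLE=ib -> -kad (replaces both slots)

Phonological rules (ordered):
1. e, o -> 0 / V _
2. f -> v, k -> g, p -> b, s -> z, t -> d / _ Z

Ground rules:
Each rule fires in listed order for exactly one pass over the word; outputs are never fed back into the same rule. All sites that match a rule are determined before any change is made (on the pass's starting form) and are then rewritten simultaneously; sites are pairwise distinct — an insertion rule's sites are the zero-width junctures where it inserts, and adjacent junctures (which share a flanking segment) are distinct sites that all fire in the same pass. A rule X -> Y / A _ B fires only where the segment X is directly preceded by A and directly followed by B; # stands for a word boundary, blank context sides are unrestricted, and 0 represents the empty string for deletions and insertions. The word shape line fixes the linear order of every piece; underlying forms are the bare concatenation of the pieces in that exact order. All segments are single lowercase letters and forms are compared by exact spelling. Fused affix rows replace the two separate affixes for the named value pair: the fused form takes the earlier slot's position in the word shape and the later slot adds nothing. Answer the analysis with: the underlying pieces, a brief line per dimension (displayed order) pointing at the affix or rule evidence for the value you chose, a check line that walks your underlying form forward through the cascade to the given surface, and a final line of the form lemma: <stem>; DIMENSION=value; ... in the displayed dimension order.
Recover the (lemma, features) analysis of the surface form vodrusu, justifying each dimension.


underlying: vodru-os-u
KEL=gu - signalled by the affix -os
POLE=zo - signalled by the affix -u
check: vodruosu -> vodrusu -> vodrusu
lemma: vodru; KEL=gu; POLE=zo


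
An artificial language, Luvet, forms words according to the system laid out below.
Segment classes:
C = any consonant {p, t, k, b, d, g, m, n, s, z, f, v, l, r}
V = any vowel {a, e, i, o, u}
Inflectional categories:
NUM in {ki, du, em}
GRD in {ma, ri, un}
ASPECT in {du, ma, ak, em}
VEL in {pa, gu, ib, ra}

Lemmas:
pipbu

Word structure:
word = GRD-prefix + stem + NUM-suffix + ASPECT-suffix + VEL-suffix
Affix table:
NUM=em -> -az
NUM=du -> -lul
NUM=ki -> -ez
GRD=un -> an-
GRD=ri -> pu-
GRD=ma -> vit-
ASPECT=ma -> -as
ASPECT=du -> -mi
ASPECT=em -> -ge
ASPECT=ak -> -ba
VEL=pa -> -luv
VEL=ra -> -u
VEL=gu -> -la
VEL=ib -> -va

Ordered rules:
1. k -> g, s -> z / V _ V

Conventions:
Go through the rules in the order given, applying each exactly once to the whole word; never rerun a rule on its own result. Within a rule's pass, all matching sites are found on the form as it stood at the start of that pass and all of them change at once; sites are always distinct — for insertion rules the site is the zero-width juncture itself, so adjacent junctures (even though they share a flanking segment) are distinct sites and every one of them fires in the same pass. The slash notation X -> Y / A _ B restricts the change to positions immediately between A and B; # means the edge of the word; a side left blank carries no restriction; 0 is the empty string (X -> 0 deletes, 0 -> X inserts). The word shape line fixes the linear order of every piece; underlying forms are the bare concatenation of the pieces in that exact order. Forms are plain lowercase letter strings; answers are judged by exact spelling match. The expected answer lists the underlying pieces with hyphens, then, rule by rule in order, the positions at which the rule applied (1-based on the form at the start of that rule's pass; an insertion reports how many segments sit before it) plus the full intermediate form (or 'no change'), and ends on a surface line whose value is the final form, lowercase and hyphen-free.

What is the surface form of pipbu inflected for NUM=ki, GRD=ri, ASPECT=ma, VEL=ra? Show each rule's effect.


underlying: pu-pipbu-ez-as-u
1. k -> g, s -> z / V _ V: fires at position(s) 11: pupipbuezazu
surface: pupipbuezazu


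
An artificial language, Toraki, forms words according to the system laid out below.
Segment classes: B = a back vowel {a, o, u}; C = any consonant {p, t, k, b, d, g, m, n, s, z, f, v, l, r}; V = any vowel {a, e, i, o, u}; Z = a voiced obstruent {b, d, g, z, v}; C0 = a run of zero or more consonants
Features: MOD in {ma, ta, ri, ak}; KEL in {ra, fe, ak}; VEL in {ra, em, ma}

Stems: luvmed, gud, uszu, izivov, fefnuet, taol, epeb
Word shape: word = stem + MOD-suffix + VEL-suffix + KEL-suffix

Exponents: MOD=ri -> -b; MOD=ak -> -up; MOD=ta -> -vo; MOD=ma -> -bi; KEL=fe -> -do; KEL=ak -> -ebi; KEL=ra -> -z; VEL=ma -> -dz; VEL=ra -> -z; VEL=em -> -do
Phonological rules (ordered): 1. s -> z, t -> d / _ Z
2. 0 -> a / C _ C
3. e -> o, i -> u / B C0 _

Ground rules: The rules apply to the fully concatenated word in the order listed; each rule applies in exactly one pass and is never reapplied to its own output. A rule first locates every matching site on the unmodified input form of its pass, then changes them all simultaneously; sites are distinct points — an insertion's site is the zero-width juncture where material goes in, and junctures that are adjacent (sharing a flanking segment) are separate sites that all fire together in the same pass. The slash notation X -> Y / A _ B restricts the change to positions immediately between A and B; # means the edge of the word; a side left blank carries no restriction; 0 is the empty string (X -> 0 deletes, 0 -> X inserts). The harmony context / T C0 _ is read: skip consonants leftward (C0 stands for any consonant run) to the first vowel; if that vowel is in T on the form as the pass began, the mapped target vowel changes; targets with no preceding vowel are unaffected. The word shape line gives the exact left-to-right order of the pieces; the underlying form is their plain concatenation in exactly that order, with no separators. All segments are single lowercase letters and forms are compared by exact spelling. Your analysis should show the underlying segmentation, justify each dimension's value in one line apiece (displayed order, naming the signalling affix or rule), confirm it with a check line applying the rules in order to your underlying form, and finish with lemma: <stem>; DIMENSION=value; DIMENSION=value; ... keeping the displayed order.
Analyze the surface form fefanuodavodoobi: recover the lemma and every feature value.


underlying: fefnuet-vo-do-ebi
MOD=ta - signalled by the affix -vo
KEL=ak - signalled by the affix -ebi
VEL=em - signalled by the affix -do
check: fefnuetvodoebi -> fefnuedvodoebi -> fefanuedavodoebi -> fefanuodavodoobi
lemma: fefnuet; MOD=ta; KEL=ak; VEL=em


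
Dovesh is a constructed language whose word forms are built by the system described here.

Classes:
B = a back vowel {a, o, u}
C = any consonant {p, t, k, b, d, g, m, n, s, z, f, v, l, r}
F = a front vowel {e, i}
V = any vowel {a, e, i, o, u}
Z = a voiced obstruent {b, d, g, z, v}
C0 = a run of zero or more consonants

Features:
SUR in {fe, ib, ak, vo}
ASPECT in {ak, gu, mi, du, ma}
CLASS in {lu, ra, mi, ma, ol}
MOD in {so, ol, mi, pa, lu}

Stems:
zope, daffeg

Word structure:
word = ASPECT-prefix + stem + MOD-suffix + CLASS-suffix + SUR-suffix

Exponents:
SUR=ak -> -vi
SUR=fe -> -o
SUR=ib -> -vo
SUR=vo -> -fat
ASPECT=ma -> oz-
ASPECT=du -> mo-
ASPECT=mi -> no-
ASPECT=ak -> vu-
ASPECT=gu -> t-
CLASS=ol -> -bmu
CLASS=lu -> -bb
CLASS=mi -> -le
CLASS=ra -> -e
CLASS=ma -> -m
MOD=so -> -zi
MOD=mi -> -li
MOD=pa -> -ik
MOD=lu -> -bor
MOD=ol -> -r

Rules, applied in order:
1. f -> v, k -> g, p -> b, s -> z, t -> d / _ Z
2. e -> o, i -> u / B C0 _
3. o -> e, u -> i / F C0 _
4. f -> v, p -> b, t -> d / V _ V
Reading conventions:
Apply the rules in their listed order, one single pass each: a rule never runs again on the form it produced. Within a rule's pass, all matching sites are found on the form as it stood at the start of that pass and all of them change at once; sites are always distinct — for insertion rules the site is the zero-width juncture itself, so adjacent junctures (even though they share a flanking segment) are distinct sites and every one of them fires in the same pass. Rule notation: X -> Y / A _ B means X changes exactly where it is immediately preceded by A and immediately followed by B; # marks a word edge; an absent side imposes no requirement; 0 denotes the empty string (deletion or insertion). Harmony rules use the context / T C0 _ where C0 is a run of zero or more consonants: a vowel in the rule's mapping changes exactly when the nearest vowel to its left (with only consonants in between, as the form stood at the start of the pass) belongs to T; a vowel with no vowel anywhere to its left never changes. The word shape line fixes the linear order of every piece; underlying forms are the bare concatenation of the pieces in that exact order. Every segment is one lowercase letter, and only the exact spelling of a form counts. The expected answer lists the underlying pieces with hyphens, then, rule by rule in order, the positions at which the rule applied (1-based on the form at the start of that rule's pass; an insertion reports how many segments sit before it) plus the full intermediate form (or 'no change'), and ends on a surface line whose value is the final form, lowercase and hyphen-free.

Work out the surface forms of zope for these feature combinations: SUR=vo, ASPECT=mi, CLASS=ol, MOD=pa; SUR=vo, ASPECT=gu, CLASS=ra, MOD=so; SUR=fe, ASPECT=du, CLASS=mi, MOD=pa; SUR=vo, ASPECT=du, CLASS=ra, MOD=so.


cell SUR=vo, ASPECT=mi, CLASS=ol, MOD=pa:
underlying: no-zope-ik-bmu-fat
1. f -> v, k -> g, p -> b, s -> z, t -> d / _ Z: fires at position(s) 8: nozopeigbmufat
2. e -> o, i -> u / B C0 _: fires at position(s) 6: nozopoigbmufat
3. o -> e, u -> i / F C0 _: fires at position(s) 11: nozopoigbmifat
4. f -> v, p -> b, t -> d / V _ V: fires at position(s) 5, 12: nozoboigbmivat
surface: nozoboigbmivat

cell SUR=vo, ASPECT=gu, CLASS=ra, MOD=so:
underlying: t-zope-zi-e-fat
1. f -> v, k -> g, p -> b, s -> z, t -> d / _ Z: fires at position(s) 1: dzopeziefat
2. e -> o, i -> u / B C0 _: fires at position(s) 5: dzopoziefat
3. o -> e, u -> i / F C0 _: no change
4. f -> v, p -> b, t -> d / V _ V: fires at position(s) 4, 9: dzobozievat
surface: dzobozievat

cell SUR=fe, ASPECT=du, CLASS=mi, MOD=pa:
underlying: mo-zope-ik-le-o
1. f -> v, k -> g, p -> b, s -> z, t -> d / _ Z: no change
2. e -> o, i -> u / B C0 _: fires at position(s) 6: mozopoikleo
3. o -> e, u -> i / F C0 _: fires at position(s) 11: mozopoiklee
4. f -> v, p -> b, t -> d / V _ V: fires at position(s) 5: mozoboiklee
surface: mozoboiklee

cell SUR=vo, ASPECT=du, CLASS=ra, MOD=so:
underlying: mo-zope-zi-e-fat
1. f -> v, k -> g, p -> b, s -> z, t -> d / _ Z: no change
2. e -> o, i -> u / B C0 _: fires at position(s) 6: mozopoziefat
3. o -> e, u -> i / F C0 _: no change
4. f -> v, p -> b, t -> d / V _ V: fires at position(s) 5, 10: mozobozievat
surface: mozobozievat


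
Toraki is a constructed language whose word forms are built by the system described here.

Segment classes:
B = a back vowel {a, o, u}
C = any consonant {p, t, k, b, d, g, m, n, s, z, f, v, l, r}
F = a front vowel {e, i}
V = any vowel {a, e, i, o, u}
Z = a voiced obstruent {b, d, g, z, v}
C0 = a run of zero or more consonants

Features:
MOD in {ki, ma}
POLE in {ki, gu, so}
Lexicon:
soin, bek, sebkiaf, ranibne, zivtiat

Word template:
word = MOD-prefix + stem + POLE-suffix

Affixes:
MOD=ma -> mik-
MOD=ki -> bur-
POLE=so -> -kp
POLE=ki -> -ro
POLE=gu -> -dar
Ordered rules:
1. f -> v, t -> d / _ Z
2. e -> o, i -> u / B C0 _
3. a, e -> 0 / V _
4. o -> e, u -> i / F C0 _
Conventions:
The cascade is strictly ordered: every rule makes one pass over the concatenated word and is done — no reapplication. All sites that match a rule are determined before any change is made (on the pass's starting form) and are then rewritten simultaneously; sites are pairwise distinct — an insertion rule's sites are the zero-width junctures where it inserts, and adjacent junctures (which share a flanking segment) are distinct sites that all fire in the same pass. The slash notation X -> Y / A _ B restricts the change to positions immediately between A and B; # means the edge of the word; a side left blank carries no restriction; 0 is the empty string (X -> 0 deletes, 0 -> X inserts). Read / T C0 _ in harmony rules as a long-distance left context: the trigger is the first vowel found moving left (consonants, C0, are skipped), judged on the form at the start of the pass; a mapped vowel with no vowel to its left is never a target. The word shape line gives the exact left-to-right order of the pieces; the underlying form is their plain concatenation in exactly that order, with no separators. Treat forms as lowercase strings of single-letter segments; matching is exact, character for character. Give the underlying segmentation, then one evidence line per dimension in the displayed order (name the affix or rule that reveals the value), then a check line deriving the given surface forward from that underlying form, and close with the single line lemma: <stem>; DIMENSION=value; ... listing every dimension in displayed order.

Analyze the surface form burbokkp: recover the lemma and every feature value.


underlying: bur-bek-kp
MOD=ki - signalled by the affix bur-
POLE=so - signalled by the affix -kp
check: burbekkp -> burbekkp -> burbokkp -> burbokkp -> burbokkp
lemma: bek; MOD=ki; POLE=so


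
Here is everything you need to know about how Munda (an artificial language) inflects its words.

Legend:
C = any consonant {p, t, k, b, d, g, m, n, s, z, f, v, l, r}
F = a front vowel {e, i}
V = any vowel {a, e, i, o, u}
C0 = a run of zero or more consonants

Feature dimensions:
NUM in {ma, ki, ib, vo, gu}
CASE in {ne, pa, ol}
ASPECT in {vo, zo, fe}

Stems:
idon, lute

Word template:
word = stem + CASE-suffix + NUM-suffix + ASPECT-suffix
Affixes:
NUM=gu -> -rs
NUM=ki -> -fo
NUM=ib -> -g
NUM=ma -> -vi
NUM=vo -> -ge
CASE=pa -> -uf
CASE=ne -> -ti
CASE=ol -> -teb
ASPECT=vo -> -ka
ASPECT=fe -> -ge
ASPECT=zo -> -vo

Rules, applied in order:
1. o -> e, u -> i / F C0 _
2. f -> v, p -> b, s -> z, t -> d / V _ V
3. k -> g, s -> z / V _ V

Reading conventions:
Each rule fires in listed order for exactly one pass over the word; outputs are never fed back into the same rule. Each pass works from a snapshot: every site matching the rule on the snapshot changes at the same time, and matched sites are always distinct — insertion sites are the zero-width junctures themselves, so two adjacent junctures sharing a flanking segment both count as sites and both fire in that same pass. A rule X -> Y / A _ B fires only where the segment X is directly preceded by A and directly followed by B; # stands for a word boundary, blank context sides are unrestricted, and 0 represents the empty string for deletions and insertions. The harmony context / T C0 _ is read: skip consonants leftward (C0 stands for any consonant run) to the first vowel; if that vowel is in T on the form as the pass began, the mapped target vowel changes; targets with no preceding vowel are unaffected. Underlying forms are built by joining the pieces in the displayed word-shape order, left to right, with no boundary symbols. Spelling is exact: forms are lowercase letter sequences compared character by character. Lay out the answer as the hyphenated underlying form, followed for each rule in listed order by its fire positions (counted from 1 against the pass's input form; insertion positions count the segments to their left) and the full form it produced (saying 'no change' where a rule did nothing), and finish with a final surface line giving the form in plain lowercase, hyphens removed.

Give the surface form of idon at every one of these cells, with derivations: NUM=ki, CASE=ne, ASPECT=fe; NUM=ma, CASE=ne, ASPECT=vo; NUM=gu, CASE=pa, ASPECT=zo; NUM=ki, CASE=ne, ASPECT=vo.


cell NUM=ki, CASE=ne, ASPECT=fe:
underlying: idon-ti-fo-ge
1. o -> e, u -> i / F C0 _: fires at position(s) 3, 8: identifege
2. f -> v, p -> b, s -> z, t -> d / V _ V: fires at position(s) 7: identivege
3. k -> g, s -> z / V _ V: no change
surface: identivege

cell NUM=ma, CASE=ne, ASPECT=vo:
underlying: idon-ti-vi-ka
1. o -> e, u -> i / F C0 _: fires at position(s) 3: identivika
2. f -> v, p -> b, s -> z, t -> d / V _ V: no change
3. k -> g, s -> z / V _ V: fires at position(s) 9: identiviga
surface: identiviga

cell NUM=gu, CASE=pa, ASPECT=zo:
underlying: idon-uf-rs-vo
1. o -> e, u -> i / F C0 _: fires at position(s) 3: idenufrsvo
2. f -> v, p -> b, s -> z, t -> d / V _ V: no change
3. k -> g, s -> z / V _ V: no change
surface: idenufrsvo

cell NUM=ki, CASE=ne, ASPECT=vo:
underlying: idon-ti-fo-ka
1. o -> e, u -> i / F C0 _: fires at position(s) 3, 8: identifeka
2. f -> v, p -> b, s -> z, t -> d / V _ V: fires at position(s) 7: identiveka
3. k -> g, s -> z / V _ V: fires at position(s) 9: identivega
surface: identivega


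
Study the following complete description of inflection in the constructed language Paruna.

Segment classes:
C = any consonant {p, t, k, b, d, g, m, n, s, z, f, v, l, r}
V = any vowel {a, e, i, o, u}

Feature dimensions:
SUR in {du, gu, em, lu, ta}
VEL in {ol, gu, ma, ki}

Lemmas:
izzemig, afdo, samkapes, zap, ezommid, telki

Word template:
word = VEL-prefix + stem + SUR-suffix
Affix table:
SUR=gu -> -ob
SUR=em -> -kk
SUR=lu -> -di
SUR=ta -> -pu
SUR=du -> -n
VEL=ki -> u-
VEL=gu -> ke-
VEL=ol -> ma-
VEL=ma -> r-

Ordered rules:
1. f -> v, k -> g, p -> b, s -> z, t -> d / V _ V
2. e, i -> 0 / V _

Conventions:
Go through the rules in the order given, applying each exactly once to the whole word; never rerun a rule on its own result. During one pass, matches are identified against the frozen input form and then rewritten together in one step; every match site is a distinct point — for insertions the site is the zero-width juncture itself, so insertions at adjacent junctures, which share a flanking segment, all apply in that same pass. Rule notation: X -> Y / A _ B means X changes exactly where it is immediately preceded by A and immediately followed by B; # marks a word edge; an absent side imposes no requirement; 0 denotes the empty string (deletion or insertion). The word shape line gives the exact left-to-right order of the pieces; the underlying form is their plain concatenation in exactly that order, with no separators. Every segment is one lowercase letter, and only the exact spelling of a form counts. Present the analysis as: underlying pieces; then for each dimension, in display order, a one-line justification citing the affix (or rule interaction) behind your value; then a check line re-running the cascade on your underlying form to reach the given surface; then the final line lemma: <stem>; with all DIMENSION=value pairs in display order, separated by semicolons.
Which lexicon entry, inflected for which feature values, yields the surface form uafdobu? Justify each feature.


underlying: u-afdo-pu
SUR=ta - signalled by the affix -pu
VEL=ki - signalled by the affix u-
check: uafdopu -> uafdobu -> uafdobu
lemma: afdo; SUR=ta; VEL=ki


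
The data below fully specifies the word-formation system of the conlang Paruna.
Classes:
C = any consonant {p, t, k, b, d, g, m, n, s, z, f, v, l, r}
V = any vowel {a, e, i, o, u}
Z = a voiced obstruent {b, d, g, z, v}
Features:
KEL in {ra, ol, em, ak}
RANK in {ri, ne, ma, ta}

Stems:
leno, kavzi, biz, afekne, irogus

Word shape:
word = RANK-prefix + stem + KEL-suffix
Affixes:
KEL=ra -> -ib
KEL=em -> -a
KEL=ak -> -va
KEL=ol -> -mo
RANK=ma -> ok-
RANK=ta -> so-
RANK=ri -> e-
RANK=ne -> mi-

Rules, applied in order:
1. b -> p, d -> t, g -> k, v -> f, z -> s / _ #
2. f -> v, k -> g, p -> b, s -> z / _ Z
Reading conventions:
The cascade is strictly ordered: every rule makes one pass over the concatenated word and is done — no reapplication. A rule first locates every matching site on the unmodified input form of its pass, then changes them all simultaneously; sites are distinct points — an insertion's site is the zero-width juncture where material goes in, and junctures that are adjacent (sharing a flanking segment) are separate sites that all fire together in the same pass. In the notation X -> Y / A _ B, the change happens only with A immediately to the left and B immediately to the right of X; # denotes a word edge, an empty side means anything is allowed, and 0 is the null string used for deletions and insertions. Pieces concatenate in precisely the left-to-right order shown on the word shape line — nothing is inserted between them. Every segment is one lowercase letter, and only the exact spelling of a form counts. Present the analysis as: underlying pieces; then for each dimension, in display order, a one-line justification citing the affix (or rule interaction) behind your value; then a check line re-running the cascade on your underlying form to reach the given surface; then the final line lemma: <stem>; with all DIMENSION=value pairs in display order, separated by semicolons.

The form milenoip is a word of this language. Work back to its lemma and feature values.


underlying: mi-leno-ib
KEL=ra - signalled by the affix -ib
RANK=ne - signalled by the affix mi-
check: milenoib -> milenoip -> milenoip
lemma: leno; KEL=ra; RANK=ne


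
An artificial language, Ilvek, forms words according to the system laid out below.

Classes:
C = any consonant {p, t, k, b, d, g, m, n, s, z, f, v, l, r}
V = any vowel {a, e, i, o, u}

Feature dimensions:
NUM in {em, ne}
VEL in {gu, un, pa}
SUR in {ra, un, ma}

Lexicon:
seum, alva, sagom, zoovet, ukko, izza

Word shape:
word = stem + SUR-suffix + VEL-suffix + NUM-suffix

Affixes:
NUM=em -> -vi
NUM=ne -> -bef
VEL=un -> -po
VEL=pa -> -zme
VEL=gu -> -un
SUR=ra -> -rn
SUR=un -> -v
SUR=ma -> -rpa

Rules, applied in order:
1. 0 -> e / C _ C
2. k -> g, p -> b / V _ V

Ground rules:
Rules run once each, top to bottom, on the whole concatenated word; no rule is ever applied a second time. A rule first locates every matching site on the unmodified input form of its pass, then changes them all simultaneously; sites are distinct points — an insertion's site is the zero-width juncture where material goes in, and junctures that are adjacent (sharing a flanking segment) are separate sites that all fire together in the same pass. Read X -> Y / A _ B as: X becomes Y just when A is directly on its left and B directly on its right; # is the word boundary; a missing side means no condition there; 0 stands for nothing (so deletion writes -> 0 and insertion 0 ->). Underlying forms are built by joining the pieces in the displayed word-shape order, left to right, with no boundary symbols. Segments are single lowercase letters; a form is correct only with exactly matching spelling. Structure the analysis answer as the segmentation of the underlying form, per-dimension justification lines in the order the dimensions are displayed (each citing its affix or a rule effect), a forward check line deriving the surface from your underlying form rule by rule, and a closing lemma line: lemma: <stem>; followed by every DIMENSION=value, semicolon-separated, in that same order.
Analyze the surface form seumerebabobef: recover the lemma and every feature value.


underlying: seum-rpa-po-bef
NUM=ne - signalled by the affix -bef
VEL=un - signalled by the affix -po
SUR=ma - signalled by the affix -rpa
check: seumrpapobef -> seumerepapobef -> seumerebabobef
lemma: seum; NUM=ne; VEL=un; SUR=ma


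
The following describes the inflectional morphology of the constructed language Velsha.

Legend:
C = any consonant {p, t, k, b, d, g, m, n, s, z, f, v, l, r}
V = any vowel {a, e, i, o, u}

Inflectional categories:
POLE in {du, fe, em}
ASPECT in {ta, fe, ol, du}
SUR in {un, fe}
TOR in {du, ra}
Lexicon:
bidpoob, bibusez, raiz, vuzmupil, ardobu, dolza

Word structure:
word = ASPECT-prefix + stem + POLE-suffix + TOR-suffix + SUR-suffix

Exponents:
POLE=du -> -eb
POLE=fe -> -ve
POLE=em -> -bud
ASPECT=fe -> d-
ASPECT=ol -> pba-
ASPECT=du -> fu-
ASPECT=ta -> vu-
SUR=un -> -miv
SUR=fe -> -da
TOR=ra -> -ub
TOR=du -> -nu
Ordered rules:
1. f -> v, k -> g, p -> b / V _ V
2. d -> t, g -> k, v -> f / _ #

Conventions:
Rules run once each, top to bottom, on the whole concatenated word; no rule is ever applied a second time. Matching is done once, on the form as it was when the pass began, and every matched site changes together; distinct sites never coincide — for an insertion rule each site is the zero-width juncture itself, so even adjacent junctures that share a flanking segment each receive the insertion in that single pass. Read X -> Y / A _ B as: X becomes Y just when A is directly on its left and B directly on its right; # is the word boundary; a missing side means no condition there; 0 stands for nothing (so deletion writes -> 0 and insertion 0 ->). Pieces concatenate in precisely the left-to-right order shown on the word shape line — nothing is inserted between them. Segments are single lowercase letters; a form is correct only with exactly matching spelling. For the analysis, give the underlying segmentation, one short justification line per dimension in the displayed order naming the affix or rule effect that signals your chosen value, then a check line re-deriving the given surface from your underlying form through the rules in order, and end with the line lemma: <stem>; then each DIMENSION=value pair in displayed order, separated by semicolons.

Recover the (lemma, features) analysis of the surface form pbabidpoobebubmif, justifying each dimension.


underlying: pba-bidpoob-eb-ub-miv
POLE=du - signalled by the affix -eb
ASPECT=ol - signalled by the affix pba-
SUR=un - signalled by the affix -miv
TOR=ra - signalled by the affix -ub
check: pbabidpoobebubmiv -> pbabidpoobebubmiv -> pbabidpoobebubmif
lemma: bidpoob; POLE=du; ASPECT=ol; SUR=un; TOR=ra


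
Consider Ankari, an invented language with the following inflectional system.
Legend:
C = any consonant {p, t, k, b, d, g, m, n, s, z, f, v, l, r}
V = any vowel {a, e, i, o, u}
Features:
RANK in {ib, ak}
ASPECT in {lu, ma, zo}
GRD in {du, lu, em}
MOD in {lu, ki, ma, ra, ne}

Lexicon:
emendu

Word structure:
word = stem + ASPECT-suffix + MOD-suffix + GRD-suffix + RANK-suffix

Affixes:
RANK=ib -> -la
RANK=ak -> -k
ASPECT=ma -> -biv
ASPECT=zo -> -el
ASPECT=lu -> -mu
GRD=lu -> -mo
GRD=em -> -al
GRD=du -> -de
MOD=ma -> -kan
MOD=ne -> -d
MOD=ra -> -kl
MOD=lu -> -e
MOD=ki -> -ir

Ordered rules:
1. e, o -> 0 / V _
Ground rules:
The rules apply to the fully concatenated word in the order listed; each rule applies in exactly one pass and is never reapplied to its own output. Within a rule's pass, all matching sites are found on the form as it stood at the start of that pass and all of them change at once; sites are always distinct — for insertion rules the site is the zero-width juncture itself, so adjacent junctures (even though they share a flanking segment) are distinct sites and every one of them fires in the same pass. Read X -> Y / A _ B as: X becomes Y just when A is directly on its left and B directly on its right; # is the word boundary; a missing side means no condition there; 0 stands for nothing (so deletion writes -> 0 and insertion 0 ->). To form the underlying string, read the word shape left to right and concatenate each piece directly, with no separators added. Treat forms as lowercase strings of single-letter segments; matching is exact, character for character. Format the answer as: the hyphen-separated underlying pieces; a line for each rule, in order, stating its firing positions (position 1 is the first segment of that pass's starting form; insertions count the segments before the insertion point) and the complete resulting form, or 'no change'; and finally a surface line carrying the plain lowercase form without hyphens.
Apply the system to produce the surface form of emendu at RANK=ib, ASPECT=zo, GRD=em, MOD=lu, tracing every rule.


underlying: emendu-el-e-al-la
1. e, o -> 0 / V _: fires at position(s) 7: emendulealla
surface: emendulealla


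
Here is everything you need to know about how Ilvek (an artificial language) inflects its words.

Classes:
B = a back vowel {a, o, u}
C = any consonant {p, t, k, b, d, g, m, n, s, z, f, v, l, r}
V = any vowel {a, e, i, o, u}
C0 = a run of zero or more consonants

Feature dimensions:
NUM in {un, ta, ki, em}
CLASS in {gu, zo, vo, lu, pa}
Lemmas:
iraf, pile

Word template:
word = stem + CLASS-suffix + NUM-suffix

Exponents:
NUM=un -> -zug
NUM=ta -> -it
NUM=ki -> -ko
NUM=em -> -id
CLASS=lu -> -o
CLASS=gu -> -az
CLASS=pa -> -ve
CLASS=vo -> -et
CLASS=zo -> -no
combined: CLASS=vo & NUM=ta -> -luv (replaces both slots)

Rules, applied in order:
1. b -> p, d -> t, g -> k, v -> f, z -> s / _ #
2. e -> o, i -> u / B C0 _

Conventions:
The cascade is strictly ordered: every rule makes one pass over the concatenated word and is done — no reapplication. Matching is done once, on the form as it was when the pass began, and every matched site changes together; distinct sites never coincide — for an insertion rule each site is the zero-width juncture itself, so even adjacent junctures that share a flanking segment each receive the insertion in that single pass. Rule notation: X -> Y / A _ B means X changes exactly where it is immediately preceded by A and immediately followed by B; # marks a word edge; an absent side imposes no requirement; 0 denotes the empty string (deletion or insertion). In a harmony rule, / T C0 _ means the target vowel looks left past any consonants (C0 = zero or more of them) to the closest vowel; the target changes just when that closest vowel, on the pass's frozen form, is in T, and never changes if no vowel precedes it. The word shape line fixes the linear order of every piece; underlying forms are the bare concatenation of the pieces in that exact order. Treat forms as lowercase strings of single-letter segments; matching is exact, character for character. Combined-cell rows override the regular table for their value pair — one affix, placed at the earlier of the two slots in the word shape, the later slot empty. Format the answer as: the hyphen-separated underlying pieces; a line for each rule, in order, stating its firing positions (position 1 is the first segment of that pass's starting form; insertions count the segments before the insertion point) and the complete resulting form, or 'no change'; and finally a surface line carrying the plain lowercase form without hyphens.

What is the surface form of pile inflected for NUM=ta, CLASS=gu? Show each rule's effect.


underlying: pile-az-it
1. b -> p, d -> t, g -> k, v -> f, z -> s / _ #: no change
2. e -> o, i -> u / B C0 _: fires at position(s) 7: pileazut
surface: pileazut


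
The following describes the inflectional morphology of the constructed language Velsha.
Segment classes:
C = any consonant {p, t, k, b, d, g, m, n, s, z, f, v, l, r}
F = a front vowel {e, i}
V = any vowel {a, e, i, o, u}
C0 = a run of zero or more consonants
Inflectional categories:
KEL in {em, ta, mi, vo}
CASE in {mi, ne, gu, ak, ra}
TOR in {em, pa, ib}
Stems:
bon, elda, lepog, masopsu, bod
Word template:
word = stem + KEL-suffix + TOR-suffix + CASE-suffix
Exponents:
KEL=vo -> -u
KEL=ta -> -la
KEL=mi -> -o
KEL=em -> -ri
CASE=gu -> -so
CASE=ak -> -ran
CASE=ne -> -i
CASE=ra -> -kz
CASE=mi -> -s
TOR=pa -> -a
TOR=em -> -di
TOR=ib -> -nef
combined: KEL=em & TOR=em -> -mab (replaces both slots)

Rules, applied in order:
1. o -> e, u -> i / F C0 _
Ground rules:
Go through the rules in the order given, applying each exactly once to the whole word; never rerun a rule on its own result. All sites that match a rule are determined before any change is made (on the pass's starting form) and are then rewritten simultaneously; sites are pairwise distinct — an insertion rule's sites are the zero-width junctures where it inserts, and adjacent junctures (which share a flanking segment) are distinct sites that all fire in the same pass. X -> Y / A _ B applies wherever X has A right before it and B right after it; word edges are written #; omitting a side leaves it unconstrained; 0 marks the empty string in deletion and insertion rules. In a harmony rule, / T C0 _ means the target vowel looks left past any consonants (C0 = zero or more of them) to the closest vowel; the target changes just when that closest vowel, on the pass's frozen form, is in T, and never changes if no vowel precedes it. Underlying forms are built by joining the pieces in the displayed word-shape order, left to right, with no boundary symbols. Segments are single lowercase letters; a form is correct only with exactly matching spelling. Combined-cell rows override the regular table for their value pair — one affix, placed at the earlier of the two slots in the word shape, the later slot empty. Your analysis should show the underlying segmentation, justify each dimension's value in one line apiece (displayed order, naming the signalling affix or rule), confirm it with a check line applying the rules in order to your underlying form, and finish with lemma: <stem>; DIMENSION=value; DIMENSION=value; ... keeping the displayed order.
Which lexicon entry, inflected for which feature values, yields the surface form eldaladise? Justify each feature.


underlying: elda-la-di-so
KEL=ta - signalled by the affix -la
CASE=gu - signalled by the affix -so
TOR=em - signalled by the affix -di
check: eldaladiso -> eldaladise
lemma: elda; KEL=ta; CASE=gu; TOR=em


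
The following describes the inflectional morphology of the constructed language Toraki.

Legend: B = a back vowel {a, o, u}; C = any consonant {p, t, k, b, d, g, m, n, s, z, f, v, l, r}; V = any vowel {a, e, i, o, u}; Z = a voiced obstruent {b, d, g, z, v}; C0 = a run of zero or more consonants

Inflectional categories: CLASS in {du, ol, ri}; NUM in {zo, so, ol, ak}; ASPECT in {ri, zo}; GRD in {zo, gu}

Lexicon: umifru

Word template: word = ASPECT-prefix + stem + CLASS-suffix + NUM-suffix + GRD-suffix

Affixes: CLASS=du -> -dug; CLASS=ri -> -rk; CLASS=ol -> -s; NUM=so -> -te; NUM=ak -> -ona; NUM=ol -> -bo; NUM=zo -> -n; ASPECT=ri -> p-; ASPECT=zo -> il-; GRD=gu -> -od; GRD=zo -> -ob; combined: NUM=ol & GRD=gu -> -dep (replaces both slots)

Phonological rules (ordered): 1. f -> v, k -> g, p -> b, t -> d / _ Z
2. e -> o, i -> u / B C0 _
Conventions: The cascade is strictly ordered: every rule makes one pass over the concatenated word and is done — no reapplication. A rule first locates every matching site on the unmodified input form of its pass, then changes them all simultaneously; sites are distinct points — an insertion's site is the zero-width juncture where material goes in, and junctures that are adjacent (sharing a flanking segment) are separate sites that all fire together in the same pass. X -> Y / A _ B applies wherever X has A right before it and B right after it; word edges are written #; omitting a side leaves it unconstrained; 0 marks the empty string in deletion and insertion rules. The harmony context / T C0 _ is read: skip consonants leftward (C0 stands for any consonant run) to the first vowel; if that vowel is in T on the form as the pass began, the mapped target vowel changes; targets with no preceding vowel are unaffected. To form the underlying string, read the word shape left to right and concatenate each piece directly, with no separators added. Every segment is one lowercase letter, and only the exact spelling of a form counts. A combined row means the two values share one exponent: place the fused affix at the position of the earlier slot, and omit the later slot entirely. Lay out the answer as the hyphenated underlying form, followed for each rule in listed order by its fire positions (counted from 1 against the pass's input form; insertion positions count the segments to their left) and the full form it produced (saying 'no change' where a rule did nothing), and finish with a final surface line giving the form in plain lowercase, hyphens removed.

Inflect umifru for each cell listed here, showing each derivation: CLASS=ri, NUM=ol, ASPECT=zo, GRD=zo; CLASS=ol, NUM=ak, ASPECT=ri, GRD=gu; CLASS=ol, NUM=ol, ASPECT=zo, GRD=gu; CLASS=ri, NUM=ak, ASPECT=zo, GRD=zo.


cell CLASS=ri, NUM=ol, ASPECT=zo, GRD=zo:
underlying: il-umifru-rk-bo-ob
1. f -> v, k -> g, p -> b, t -> d / _ Z: fires at position(s) 10: ilumifrurgboob
2. e -> o, i -> u / B C0 _: fires at position(s) 5: ilumufrurgboob
surface: ilumufrurgboob

cell CLASS=ol, NUM=ak, ASPECT=ri, GRD=gu:
underlying: p-umifru-s-ona-od
1. f -> v, k -> g, p -> b, t -> d / _ Z: no change
2. e -> o, i -> u / B C0 _: fires at position(s) 4: pumufrusonaod
surface: pumufrusonaod

cell CLASS=ol, NUM=ol, ASPECT=zo, GRD=gu:
underlying: il-umifru-s-dep
1. f -> v, k -> g, p -> b, t -> d / _ Z: no change
2. e -> o, i -> u / B C0 _: fires at position(s) 5, 11: ilumufrusdop
surface: ilumufrusdop

cell CLASS=ri, NUM=ak, ASPECT=zo, GRD=zo:
underlying: il-umifru-rk-ona-ob
1. f -> v, k -> g, p -> b, t -> d / _ Z: no change
2. e -> o, i -> u / B C0 _: fires at position(s) 5: ilumufrurkonaob
surface: ilumufrurkonaob
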